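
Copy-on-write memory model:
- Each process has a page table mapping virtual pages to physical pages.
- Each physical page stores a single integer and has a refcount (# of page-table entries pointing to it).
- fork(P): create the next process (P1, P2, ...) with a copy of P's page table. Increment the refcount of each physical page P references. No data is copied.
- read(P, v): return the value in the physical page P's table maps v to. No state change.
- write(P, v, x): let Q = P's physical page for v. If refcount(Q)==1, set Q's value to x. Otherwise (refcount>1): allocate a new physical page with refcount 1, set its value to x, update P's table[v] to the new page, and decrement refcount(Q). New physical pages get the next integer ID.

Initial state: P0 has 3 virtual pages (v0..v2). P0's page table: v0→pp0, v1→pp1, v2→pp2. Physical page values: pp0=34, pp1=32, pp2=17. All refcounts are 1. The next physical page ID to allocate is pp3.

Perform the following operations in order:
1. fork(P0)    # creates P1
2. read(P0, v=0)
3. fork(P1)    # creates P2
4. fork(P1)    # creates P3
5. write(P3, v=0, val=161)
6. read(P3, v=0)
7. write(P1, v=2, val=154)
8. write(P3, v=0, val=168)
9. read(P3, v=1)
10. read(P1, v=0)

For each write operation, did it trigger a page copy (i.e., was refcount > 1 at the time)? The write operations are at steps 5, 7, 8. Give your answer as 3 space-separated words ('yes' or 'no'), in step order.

Op 1: fork(P0) -> P1. 3 ppages; refcounts: pp0:2 pp1:2 pp2:2
Op 2: read(P0, v0) -> 34. No state change.
Op 3: fork(P1) -> P2. 3 ppages; refcounts: pp0:3 pp1:3 pp2:3
Op 4: fork(P1) -> P3. 3 ppages; refcounts: pp0:4 pp1:4 pp2:4
Op 5: write(P3, v0, 161). refcount(pp0)=4>1 -> COPY to pp3. 4 ppages; refcounts: pp0:3 pp1:4 pp2:4 pp3:1
Op 6: read(P3, v0) -> 161. No state change.
Op 7: write(P1, v2, 154). refcount(pp2)=4>1 -> COPY to pp4. 5 ppages; refcounts: pp0:3 pp1:4 pp2:3 pp3:1 pp4:1
Op 8: write(P3, v0, 168). refcount(pp3)=1 -> write in place. 5 ppages; refcounts: pp0:3 pp1:4 pp2:3 pp3:1 pp4:1
Op 9: read(P3, v1) -> 32. No state change.
Op 10: read(P1, v0) -> 34. No state change.

yes yes no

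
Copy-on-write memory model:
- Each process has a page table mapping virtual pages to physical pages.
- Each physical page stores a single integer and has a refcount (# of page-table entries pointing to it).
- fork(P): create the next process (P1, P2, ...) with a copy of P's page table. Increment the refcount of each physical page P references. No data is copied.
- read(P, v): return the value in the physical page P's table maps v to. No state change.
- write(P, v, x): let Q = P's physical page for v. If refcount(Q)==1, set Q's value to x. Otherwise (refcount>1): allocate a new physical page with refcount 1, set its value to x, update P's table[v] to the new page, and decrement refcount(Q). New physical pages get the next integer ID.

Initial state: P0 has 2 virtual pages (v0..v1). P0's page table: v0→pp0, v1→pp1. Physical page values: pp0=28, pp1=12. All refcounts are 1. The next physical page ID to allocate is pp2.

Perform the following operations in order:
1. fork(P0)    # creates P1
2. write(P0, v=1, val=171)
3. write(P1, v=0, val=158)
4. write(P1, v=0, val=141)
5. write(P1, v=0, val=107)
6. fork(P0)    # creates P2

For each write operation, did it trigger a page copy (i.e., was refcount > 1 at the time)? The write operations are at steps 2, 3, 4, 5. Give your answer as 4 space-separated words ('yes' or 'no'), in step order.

Op 1: fork(P0) -> P1. 2 ppages; refcounts: pp0:2 pp1:2
Op 2: write(P0, v1, 171). refcount(pp1)=2>1 -> COPY to pp2. 3 ppages; refcounts: pp0:2 pp1:1 pp2:1
Op 3: write(P1, v0, 158). refcount(pp0)=2>1 -> COPY to pp3. 4 ppages; refcounts: pp0:1 pp1:1 pp2:1 pp3:1
Op 4: write(P1, v0, 141). refcount(pp3)=1 -> write in place. 4 ppages; refcounts: pp0:1 pp1:1 pp2:1 pp3:1
Op 5: write(P1, v0, 107). refcount(pp3)=1 -> write in place. 4 ppages; refcounts: pp0:1 pp1:1 pp2:1 pp3:1
Op 6: fork(P0) -> P2. 4 ppages; refcounts: pp0:2 pp1:1 pp2:2 pp3:1

yes yes no no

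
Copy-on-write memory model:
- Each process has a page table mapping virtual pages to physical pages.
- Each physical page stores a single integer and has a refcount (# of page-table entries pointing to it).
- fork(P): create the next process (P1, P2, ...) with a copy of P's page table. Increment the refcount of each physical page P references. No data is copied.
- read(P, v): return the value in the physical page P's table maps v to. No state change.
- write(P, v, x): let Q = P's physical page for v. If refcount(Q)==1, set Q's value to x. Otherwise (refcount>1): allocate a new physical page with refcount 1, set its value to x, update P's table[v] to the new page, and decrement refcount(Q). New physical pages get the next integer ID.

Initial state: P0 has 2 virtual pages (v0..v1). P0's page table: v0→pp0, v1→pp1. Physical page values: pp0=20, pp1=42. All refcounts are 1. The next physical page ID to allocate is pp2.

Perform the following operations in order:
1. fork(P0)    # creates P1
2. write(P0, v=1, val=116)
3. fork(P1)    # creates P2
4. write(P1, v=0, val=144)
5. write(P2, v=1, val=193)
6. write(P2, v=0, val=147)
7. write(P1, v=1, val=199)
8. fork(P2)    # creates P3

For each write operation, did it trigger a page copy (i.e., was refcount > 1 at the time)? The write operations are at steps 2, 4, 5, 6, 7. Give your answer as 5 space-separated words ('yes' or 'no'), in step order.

Op 1: fork(P0) -> P1. 2 ppages; refcounts: pp0:2 pp1:2
Op 2: write(P0, v1, 116). refcount(pp1)=2>1 -> COPY to pp2. 3 ppages; refcounts: pp0:2 pp1:1 pp2:1
Op 3: fork(P1) -> P2. 3 ppages; refcounts: pp0:3 pp1:2 pp2:1
Op 4: write(P1, v0, 144). refcount(pp0)=3>1 -> COPY to pp3. 4 ppages; refcounts: pp0:2 pp1:2 pp2:1 pp3:1
Op 5: write(P2, v1, 193). refcount(pp1)=2>1 -> COPY to pp4. 5 ppages; refcounts: pp0:2 pp1:1 pp2:1 pp3:1 pp4:1
Op 6: write(P2, v0, 147). refcount(pp0)=2>1 -> COPY to pp5. 6 ppages; refcounts: pp0:1 pp1:1 pp2:1 pp3:1 pp4:1 pp5:1
Op 7: write(P1, v1, 199). refcount(pp1)=1 -> write in place. 6 ppages; refcounts: pp0:1 pp1:1 pp2:1 pp3:1 pp4:1 pp5:1
Op 8: fork(P2) -> P3. 6 ppages; refcounts: pp0:1 pp1:1 pp2:1 pp3:1 pp4:2 pp5:2

yes yes yes yes no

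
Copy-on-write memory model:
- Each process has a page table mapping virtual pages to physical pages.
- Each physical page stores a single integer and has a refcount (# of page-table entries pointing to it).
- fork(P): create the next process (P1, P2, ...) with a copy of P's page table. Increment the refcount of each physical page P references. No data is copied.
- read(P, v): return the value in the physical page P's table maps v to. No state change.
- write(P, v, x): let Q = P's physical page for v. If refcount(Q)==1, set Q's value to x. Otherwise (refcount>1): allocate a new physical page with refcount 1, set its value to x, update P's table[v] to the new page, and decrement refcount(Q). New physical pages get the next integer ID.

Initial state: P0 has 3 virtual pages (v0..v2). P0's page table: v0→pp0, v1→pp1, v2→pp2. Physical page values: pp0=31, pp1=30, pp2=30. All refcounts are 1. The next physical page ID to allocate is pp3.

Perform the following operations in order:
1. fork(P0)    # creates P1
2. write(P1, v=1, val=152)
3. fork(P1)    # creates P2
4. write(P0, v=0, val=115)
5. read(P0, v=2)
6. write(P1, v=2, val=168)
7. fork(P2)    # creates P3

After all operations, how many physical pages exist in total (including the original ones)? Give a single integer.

Answer: 6

Derivation:
Op 1: fork(P0) -> P1. 3 ppages; refcounts: pp0:2 pp1:2 pp2:2
Op 2: write(P1, v1, 152). refcount(pp1)=2>1 -> COPY to pp3. 4 ppages; refcounts: pp0:2 pp1:1 pp2:2 pp3:1
Op 3: fork(P1) -> P2. 4 ppages; refcounts: pp0:3 pp1:1 pp2:3 pp3:2
Op 4: write(P0, v0, 115). refcount(pp0)=3>1 -> COPY to pp4. 5 ppages; refcounts: pp0:2 pp1:1 pp2:3 pp3:2 pp4:1
Op 5: read(P0, v2) -> 30. No state change.
Op 6: write(P1, v2, 168). refcount(pp2)=3>1 -> COPY to pp5. 6 ppages; refcounts: pp0:2 pp1:1 pp2:2 pp3:2 pp4:1 pp5:1
Op 7: fork(P2) -> P3. 6 ppages; refcounts: pp0:3 pp1:1 pp2:3 pp3:3 pp4:1 pp5:1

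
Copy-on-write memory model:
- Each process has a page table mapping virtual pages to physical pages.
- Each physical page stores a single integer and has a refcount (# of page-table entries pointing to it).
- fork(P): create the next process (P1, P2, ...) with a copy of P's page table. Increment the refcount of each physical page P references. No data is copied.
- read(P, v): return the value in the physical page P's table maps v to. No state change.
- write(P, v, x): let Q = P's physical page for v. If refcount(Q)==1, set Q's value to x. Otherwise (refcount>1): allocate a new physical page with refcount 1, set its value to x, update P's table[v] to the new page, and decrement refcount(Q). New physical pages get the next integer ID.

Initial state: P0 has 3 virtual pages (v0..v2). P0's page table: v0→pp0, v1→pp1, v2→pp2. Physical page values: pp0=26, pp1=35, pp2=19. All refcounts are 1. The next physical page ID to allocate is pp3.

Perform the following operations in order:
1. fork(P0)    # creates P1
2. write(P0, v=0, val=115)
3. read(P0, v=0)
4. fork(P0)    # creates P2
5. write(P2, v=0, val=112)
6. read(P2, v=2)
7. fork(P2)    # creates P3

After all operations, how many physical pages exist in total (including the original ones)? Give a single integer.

Answer: 5

Derivation:
Op 1: fork(P0) -> P1. 3 ppages; refcounts: pp0:2 pp1:2 pp2:2
Op 2: write(P0, v0, 115). refcount(pp0)=2>1 -> COPY to pp3. 4 ppages; refcounts: pp0:1 pp1:2 pp2:2 pp3:1
Op 3: read(P0, v0) -> 115. No state change.
Op 4: fork(P0) -> P2. 4 ppages; refcounts: pp0:1 pp1:3 pp2:3 pp3:2
Op 5: write(P2, v0, 112). refcount(pp3)=2>1 -> COPY to pp4. 5 ppages; refcounts: pp0:1 pp1:3 pp2:3 pp3:1 pp4:1
Op 6: read(P2, v2) -> 19. No state change.
Op 7: fork(P2) -> P3. 5 ppages; refcounts: pp0:1 pp1:4 pp2:4 pp3:1 pp4:2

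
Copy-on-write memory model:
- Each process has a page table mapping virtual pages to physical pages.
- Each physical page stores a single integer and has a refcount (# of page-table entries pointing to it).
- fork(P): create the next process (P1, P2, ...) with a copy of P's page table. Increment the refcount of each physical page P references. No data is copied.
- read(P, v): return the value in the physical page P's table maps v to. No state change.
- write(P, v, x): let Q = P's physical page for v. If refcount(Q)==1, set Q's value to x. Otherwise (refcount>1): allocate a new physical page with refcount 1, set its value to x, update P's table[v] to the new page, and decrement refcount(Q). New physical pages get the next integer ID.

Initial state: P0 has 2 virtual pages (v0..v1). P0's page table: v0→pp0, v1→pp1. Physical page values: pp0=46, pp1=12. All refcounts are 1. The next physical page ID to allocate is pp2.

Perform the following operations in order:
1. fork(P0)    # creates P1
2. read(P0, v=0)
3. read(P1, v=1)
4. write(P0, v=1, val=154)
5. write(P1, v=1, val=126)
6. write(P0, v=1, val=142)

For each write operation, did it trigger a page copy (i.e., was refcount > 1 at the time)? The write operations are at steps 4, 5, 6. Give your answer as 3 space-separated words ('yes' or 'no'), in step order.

Op 1: fork(P0) -> P1. 2 ppages; refcounts: pp0:2 pp1:2
Op 2: read(P0, v0) -> 46. No state change.
Op 3: read(P1, v1) -> 12. No state change.
Op 4: write(P0, v1, 154). refcount(pp1)=2>1 -> COPY to pp2. 3 ppages; refcounts: pp0:2 pp1:1 pp2:1
Op 5: write(P1, v1, 126). refcount(pp1)=1 -> write in place. 3 ppages; refcounts: pp0:2 pp1:1 pp2:1
Op 6: write(P0, v1, 142). refcount(pp2)=1 -> write in place. 3 ppages; refcounts: pp0:2 pp1:1 pp2:1

yes no no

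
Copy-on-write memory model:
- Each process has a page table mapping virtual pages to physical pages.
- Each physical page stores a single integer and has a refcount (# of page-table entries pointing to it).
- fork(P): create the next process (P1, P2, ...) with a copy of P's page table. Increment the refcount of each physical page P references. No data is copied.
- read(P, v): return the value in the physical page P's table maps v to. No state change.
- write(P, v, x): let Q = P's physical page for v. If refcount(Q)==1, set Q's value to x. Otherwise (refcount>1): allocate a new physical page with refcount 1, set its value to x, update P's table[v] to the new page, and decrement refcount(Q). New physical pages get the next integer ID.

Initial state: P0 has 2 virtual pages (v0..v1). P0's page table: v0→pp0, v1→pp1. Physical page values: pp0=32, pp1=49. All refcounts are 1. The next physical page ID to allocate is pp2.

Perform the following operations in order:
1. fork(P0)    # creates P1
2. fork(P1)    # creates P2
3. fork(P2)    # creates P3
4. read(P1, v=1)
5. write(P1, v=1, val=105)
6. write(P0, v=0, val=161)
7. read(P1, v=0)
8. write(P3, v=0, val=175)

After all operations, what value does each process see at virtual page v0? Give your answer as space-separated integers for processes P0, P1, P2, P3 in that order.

Answer: 161 32 32 175

Derivation:
Op 1: fork(P0) -> P1. 2 ppages; refcounts: pp0:2 pp1:2
Op 2: fork(P1) -> P2. 2 ppages; refcounts: pp0:3 pp1:3
Op 3: fork(P2) -> P3. 2 ppages; refcounts: pp0:4 pp1:4
Op 4: read(P1, v1) -> 49. No state change.
Op 5: write(P1, v1, 105). refcount(pp1)=4>1 -> COPY to pp2. 3 ppages; refcounts: pp0:4 pp1:3 pp2:1
Op 6: write(P0, v0, 161). refcount(pp0)=4>1 -> COPY to pp3. 4 ppages; refcounts: pp0:3 pp1:3 pp2:1 pp3:1
Op 7: read(P1, v0) -> 32. No state change.
Op 8: write(P3, v0, 175). refcount(pp0)=3>1 -> COPY to pp4. 5 ppages; refcounts: pp0:2 pp1:3 pp2:1 pp3:1 pp4:1
P0: v0 -> pp3 = 161
P1: v0 -> pp0 = 32
P2: v0 -> pp0 = 32
P3: v0 -> pp4 = 175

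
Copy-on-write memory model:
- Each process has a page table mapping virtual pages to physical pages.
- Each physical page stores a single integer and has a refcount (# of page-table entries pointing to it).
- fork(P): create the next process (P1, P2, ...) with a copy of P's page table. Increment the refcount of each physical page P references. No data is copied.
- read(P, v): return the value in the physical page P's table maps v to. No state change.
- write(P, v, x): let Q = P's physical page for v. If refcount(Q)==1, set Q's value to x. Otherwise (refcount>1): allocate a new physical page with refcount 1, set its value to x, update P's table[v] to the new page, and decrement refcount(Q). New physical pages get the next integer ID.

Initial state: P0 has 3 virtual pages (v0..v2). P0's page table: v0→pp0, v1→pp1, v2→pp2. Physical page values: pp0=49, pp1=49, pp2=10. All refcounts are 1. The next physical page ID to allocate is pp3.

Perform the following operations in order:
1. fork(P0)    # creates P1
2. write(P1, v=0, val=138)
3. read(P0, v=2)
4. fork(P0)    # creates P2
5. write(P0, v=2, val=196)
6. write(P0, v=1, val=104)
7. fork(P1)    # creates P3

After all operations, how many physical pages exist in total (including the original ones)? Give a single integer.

Answer: 6

Derivation:
Op 1: fork(P0) -> P1. 3 ppages; refcounts: pp0:2 pp1:2 pp2:2
Op 2: write(P1, v0, 138). refcount(pp0)=2>1 -> COPY to pp3. 4 ppages; refcounts: pp0:1 pp1:2 pp2:2 pp3:1
Op 3: read(P0, v2) -> 10. No state change.
Op 4: fork(P0) -> P2. 4 ppages; refcounts: pp0:2 pp1:3 pp2:3 pp3:1
Op 5: write(P0, v2, 196). refcount(pp2)=3>1 -> COPY to pp4. 5 ppages; refcounts: pp0:2 pp1:3 pp2:2 pp3:1 pp4:1
Op 6: write(P0, v1, 104). refcount(pp1)=3>1 -> COPY to pp5. 6 ppages; refcounts: pp0:2 pp1:2 pp2:2 pp3:1 pp4:1 pp5:1
Op 7: fork(P1) -> P3. 6 ppages; refcounts: pp0:2 pp1:3 pp2:3 pp3:2 pp4:1 pp5:1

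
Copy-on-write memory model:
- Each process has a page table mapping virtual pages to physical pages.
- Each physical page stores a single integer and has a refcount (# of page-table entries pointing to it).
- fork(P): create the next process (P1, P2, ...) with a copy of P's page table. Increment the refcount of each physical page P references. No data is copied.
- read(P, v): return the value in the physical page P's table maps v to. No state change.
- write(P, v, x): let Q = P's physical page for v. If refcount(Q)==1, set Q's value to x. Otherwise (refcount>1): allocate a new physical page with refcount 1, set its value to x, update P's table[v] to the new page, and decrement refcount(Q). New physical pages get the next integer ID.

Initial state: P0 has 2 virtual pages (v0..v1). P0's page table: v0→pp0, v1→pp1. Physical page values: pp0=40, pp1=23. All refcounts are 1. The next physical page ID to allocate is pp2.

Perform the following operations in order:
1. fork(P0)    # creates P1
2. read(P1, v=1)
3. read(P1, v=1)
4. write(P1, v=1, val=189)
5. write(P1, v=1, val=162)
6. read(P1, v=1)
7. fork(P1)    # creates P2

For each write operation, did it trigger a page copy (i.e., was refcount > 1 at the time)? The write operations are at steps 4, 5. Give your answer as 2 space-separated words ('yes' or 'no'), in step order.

Op 1: fork(P0) -> P1. 2 ppages; refcounts: pp0:2 pp1:2
Op 2: read(P1, v1) -> 23. No state change.
Op 3: read(P1, v1) -> 23. No state change.
Op 4: write(P1, v1, 189). refcount(pp1)=2>1 -> COPY to pp2. 3 ppages; refcounts: pp0:2 pp1:1 pp2:1
Op 5: write(P1, v1, 162). refcount(pp2)=1 -> write in place. 3 ppages; refcounts: pp0:2 pp1:1 pp2:1
Op 6: read(P1, v1) -> 162. No state change.
Op 7: fork(P1) -> P2. 3 ppages; refcounts: pp0:3 pp1:1 pp2:2

yes no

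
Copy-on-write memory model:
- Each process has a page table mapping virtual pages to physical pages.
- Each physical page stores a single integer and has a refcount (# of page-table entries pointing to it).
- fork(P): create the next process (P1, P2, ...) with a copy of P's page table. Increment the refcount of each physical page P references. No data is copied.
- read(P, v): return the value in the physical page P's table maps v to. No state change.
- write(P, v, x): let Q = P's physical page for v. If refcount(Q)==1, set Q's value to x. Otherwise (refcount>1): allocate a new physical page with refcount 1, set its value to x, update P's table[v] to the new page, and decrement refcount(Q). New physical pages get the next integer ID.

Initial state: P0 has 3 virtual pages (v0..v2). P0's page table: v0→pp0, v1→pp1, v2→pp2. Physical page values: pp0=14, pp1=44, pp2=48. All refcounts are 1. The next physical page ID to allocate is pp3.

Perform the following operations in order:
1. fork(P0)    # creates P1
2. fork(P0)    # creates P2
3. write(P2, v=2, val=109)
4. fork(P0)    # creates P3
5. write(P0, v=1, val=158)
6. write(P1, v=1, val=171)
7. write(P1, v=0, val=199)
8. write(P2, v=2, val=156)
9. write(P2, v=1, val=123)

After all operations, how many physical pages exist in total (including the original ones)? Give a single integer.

Answer: 8

Derivation:
Op 1: fork(P0) -> P1. 3 ppages; refcounts: pp0:2 pp1:2 pp2:2
Op 2: fork(P0) -> P2. 3 ppages; refcounts: pp0:3 pp1:3 pp2:3
Op 3: write(P2, v2, 109). refcount(pp2)=3>1 -> COPY to pp3. 4 ppages; refcounts: pp0:3 pp1:3 pp2:2 pp3:1
Op 4: fork(P0) -> P3. 4 ppages; refcounts: pp0:4 pp1:4 pp2:3 pp3:1
Op 5: write(P0, v1, 158). refcount(pp1)=4>1 -> COPY to pp4. 5 ppages; refcounts: pp0:4 pp1:3 pp2:3 pp3:1 pp4:1
Op 6: write(P1, v1, 171). refcount(pp1)=3>1 -> COPY to pp5. 6 ppages; refcounts: pp0:4 pp1:2 pp2:3 pp3:1 pp4:1 pp5:1
Op 7: write(P1, v0, 199). refcount(pp0)=4>1 -> COPY to pp6. 7 ppages; refcounts: pp0:3 pp1:2 pp2:3 pp3:1 pp4:1 pp5:1 pp6:1
Op 8: write(P2, v2, 156). refcount(pp3)=1 -> write in place. 7 ppages; refcounts: pp0:3 pp1:2 pp2:3 pp3:1 pp4:1 pp5:1 pp6:1
Op 9: write(P2, v1, 123). refcount(pp1)=2>1 -> COPY to pp7. 8 ppages; refcounts: pp0:3 pp1:1 pp2:3 pp3:1 pp4:1 pp5:1 pp6:1 pp7:1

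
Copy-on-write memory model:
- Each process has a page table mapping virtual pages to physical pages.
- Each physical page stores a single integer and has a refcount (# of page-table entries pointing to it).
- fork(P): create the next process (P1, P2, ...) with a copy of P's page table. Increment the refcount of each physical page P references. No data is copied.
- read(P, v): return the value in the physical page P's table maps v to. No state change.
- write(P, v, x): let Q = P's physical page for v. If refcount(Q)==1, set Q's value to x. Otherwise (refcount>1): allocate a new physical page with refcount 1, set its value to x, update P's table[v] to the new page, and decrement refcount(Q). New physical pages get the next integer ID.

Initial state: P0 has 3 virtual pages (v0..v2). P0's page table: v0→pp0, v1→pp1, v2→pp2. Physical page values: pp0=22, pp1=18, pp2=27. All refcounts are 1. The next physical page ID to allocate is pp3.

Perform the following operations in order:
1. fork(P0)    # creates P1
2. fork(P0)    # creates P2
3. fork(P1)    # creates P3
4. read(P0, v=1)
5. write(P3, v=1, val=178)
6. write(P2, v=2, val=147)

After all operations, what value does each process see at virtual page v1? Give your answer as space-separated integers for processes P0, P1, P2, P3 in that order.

Op 1: fork(P0) -> P1. 3 ppages; refcounts: pp0:2 pp1:2 pp2:2
Op 2: fork(P0) -> P2. 3 ppages; refcounts: pp0:3 pp1:3 pp2:3
Op 3: fork(P1) -> P3. 3 ppages; refcounts: pp0:4 pp1:4 pp2:4
Op 4: read(P0, v1) -> 18. No state change.
Op 5: write(P3, v1, 178). refcount(pp1)=4>1 -> COPY to pp3. 4 ppages; refcounts: pp0:4 pp1:3 pp2:4 pp3:1
Op 6: write(P2, v2, 147). refcount(pp2)=4>1 -> COPY to pp4. 5 ppages; refcounts: pp0:4 pp1:3 pp2:3 pp3:1 pp4:1
P0: v1 -> pp1 = 18
P1: v1 -> pp1 = 18
P2: v1 -> pp1 = 18
P3: v1 -> pp3 = 178

Answer: 18 18 18 178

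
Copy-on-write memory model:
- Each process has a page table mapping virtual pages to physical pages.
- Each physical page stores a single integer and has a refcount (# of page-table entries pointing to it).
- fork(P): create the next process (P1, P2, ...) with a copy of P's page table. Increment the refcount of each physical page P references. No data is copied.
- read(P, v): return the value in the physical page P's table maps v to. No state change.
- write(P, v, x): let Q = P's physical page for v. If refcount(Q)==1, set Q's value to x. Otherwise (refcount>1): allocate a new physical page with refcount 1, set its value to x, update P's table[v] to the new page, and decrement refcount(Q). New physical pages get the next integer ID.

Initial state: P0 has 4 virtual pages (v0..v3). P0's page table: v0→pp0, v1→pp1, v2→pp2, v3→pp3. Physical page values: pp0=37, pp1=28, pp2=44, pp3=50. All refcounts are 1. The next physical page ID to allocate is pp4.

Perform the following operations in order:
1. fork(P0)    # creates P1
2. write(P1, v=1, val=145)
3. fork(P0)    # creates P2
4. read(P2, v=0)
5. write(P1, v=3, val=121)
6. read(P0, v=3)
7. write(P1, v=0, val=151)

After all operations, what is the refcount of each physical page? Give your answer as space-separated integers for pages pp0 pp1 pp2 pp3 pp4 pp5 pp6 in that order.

Answer: 2 2 3 2 1 1 1

Derivation:
Op 1: fork(P0) -> P1. 4 ppages; refcounts: pp0:2 pp1:2 pp2:2 pp3:2
Op 2: write(P1, v1, 145). refcount(pp1)=2>1 -> COPY to pp4. 5 ppages; refcounts: pp0:2 pp1:1 pp2:2 pp3:2 pp4:1
Op 3: fork(P0) -> P2. 5 ppages; refcounts: pp0:3 pp1:2 pp2:3 pp3:3 pp4:1
Op 4: read(P2, v0) -> 37. No state change.
Op 5: write(P1, v3, 121). refcount(pp3)=3>1 -> COPY to pp5. 6 ppages; refcounts: pp0:3 pp1:2 pp2:3 pp3:2 pp4:1 pp5:1
Op 6: read(P0, v3) -> 50. No state change.
Op 7: write(P1, v0, 151). refcount(pp0)=3>1 -> COPY to pp6. 7 ppages; refcounts: pp0:2 pp1:2 pp2:3 pp3:2 pp4:1 pp5:1 pp6:1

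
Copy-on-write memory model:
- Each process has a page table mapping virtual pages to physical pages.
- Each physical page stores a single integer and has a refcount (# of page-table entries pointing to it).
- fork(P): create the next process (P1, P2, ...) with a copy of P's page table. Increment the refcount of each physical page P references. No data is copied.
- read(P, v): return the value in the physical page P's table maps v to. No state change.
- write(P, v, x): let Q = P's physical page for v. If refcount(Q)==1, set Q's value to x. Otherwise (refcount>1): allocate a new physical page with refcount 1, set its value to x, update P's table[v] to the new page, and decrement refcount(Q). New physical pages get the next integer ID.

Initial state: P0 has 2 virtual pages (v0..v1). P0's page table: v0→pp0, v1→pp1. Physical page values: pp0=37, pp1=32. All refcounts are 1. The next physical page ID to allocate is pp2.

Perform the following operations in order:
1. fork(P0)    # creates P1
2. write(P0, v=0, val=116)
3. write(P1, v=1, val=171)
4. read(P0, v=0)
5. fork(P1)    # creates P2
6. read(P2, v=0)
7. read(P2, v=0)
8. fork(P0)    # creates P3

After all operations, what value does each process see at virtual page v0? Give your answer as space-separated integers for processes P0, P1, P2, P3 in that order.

Answer: 116 37 37 116

Derivation:
Op 1: fork(P0) -> P1. 2 ppages; refcounts: pp0:2 pp1:2
Op 2: write(P0, v0, 116). refcount(pp0)=2>1 -> COPY to pp2. 3 ppages; refcounts: pp0:1 pp1:2 pp2:1
Op 3: write(P1, v1, 171). refcount(pp1)=2>1 -> COPY to pp3. 4 ppages; refcounts: pp0:1 pp1:1 pp2:1 pp3:1
Op 4: read(P0, v0) -> 116. No state change.
Op 5: fork(P1) -> P2. 4 ppages; refcounts: pp0:2 pp1:1 pp2:1 pp3:2
Op 6: read(P2, v0) -> 37. No state change.
Op 7: read(P2, v0) -> 37. No state change.
Op 8: fork(P0) -> P3. 4 ppages; refcounts: pp0:2 pp1:2 pp2:2 pp3:2
P0: v0 -> pp2 = 116
P1: v0 -> pp0 = 37
P2: v0 -> pp0 = 37
P3: v0 -> pp2 = 116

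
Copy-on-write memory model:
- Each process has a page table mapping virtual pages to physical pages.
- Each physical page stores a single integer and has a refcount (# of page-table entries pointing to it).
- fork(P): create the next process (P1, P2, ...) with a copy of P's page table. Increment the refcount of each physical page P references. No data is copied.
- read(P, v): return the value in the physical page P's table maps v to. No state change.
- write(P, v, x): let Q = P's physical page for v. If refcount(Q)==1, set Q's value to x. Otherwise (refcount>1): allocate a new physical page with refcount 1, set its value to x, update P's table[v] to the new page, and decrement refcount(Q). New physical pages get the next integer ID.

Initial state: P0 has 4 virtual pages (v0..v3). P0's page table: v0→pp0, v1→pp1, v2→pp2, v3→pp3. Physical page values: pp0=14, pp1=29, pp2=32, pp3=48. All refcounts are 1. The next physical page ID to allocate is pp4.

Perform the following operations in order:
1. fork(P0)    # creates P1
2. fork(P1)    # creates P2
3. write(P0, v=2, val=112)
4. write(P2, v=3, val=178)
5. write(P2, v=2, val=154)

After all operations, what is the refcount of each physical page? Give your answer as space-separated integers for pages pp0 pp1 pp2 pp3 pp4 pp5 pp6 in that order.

Op 1: fork(P0) -> P1. 4 ppages; refcounts: pp0:2 pp1:2 pp2:2 pp3:2
Op 2: fork(P1) -> P2. 4 ppages; refcounts: pp0:3 pp1:3 pp2:3 pp3:3
Op 3: write(P0, v2, 112). refcount(pp2)=3>1 -> COPY to pp4. 5 ppages; refcounts: pp0:3 pp1:3 pp2:2 pp3:3 pp4:1
Op 4: write(P2, v3, 178). refcount(pp3)=3>1 -> COPY to pp5. 6 ppages; refcounts: pp0:3 pp1:3 pp2:2 pp3:2 pp4:1 pp5:1
Op 5: write(P2, v2, 154). refcount(pp2)=2>1 -> COPY to pp6. 7 ppages; refcounts: pp0:3 pp1:3 pp2:1 pp3:2 pp4:1 pp5:1 pp6:1

Answer: 3 3 1 2 1 1 1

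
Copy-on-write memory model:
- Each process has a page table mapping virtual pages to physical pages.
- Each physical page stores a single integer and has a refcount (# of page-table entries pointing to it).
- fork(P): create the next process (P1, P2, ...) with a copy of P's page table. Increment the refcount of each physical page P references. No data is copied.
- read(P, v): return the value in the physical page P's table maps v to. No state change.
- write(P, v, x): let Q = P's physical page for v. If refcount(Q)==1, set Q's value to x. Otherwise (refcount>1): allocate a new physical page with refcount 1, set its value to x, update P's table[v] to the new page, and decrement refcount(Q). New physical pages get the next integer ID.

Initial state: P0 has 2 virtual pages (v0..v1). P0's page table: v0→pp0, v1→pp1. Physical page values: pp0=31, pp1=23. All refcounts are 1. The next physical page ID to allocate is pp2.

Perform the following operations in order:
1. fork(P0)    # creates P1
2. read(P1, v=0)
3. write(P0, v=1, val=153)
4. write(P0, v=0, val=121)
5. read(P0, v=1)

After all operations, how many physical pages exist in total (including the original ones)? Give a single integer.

Op 1: fork(P0) -> P1. 2 ppages; refcounts: pp0:2 pp1:2
Op 2: read(P1, v0) -> 31. No state change.
Op 3: write(P0, v1, 153). refcount(pp1)=2>1 -> COPY to pp2. 3 ppages; refcounts: pp0:2 pp1:1 pp2:1
Op 4: write(P0, v0, 121). refcount(pp0)=2>1 -> COPY to pp3. 4 ppages; refcounts: pp0:1 pp1:1 pp2:1 pp3:1
Op 5: read(P0, v1) -> 153. No state change.

Answer: 4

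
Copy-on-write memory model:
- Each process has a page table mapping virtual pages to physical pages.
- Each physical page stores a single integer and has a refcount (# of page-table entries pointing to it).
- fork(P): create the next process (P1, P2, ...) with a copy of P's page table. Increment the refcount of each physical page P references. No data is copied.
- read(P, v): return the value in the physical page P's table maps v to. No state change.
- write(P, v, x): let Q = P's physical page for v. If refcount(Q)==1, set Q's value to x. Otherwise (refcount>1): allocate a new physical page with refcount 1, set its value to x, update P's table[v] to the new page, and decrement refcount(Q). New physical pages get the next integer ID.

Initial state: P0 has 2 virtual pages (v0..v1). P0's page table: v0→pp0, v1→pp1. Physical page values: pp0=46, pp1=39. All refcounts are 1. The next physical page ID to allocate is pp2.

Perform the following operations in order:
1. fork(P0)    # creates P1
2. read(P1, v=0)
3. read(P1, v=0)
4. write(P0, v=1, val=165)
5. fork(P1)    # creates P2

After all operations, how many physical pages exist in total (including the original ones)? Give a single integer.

Answer: 3

Derivation:
Op 1: fork(P0) -> P1. 2 ppages; refcounts: pp0:2 pp1:2
Op 2: read(P1, v0) -> 46. No state change.
Op 3: read(P1, v0) -> 46. No state change.
Op 4: write(P0, v1, 165). refcount(pp1)=2>1 -> COPY to pp2. 3 ppages; refcounts: pp0:2 pp1:1 pp2:1
Op 5: fork(P1) -> P2. 3 ppages; refcounts: pp0:3 pp1:2 pp2:1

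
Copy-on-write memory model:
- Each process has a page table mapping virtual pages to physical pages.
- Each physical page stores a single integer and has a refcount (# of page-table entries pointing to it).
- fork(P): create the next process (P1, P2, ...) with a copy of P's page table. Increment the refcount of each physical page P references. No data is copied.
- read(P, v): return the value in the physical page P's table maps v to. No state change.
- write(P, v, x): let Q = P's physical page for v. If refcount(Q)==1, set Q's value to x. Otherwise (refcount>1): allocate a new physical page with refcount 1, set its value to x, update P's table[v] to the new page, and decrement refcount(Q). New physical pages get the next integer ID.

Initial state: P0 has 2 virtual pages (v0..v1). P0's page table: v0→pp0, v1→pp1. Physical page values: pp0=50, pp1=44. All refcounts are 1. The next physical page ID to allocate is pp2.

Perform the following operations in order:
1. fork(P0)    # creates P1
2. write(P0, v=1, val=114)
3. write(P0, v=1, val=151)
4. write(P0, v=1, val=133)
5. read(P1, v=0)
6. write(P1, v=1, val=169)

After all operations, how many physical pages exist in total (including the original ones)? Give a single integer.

Op 1: fork(P0) -> P1. 2 ppages; refcounts: pp0:2 pp1:2
Op 2: write(P0, v1, 114). refcount(pp1)=2>1 -> COPY to pp2. 3 ppages; refcounts: pp0:2 pp1:1 pp2:1
Op 3: write(P0, v1, 151). refcount(pp2)=1 -> write in place. 3 ppages; refcounts: pp0:2 pp1:1 pp2:1
Op 4: write(P0, v1, 133). refcount(pp2)=1 -> write in place. 3 ppages; refcounts: pp0:2 pp1:1 pp2:1
Op 5: read(P1, v0) -> 50. No state change.
Op 6: write(P1, v1, 169). refcount(pp1)=1 -> write in place. 3 ppages; refcounts: pp0:2 pp1:1 pp2:1

Answer: 3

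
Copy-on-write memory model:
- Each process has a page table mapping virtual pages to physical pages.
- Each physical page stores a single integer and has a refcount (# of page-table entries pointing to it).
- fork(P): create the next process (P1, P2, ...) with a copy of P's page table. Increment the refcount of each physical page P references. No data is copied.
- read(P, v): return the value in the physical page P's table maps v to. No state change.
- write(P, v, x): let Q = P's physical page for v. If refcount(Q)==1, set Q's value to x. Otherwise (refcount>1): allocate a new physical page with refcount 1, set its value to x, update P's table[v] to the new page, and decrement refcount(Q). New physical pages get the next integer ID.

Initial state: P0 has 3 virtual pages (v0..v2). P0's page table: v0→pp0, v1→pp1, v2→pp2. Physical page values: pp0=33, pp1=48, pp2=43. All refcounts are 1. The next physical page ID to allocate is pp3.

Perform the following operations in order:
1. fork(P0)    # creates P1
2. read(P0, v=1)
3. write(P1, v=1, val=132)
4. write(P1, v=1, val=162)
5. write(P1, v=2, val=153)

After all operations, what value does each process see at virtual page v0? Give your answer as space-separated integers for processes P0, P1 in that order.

Answer: 33 33

Derivation:
Op 1: fork(P0) -> P1. 3 ppages; refcounts: pp0:2 pp1:2 pp2:2
Op 2: read(P0, v1) -> 48. No state change.
Op 3: write(P1, v1, 132). refcount(pp1)=2>1 -> COPY to pp3. 4 ppages; refcounts: pp0:2 pp1:1 pp2:2 pp3:1
Op 4: write(P1, v1, 162). refcount(pp3)=1 -> write in place. 4 ppages; refcounts: pp0:2 pp1:1 pp2:2 pp3:1
Op 5: write(P1, v2, 153). refcount(pp2)=2>1 -> COPY to pp4. 5 ppages; refcounts: pp0:2 pp1:1 pp2:1 pp3:1 pp4:1
P0: v0 -> pp0 = 33
P1: v0 -> pp0 = 33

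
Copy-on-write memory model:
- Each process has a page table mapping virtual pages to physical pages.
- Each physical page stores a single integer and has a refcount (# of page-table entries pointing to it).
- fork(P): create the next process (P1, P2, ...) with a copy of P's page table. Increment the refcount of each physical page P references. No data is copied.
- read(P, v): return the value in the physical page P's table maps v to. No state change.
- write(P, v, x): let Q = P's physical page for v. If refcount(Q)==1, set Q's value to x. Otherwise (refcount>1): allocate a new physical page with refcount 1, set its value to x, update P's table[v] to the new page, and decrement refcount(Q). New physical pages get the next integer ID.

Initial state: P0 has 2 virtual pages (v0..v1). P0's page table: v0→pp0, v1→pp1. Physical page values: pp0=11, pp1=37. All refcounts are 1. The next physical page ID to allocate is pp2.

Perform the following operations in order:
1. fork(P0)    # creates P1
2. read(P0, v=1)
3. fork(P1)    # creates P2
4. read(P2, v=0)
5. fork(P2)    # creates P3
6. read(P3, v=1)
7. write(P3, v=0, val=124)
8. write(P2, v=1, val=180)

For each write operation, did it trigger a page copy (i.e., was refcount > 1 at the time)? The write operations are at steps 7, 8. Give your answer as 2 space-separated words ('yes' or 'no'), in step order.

Op 1: fork(P0) -> P1. 2 ppages; refcounts: pp0:2 pp1:2
Op 2: read(P0, v1) -> 37. No state change.
Op 3: fork(P1) -> P2. 2 ppages; refcounts: pp0:3 pp1:3
Op 4: read(P2, v0) -> 11. No state change.
Op 5: fork(P2) -> P3. 2 ppages; refcounts: pp0:4 pp1:4
Op 6: read(P3, v1) -> 37. No state change.
Op 7: write(P3, v0, 124). refcount(pp0)=4>1 -> COPY to pp2. 3 ppages; refcounts: pp0:3 pp1:4 pp2:1
Op 8: write(P2, v1, 180). refcount(pp1)=4>1 -> COPY to pp3. 4 ppages; refcounts: pp0:3 pp1:3 pp2:1 pp3:1

yes yes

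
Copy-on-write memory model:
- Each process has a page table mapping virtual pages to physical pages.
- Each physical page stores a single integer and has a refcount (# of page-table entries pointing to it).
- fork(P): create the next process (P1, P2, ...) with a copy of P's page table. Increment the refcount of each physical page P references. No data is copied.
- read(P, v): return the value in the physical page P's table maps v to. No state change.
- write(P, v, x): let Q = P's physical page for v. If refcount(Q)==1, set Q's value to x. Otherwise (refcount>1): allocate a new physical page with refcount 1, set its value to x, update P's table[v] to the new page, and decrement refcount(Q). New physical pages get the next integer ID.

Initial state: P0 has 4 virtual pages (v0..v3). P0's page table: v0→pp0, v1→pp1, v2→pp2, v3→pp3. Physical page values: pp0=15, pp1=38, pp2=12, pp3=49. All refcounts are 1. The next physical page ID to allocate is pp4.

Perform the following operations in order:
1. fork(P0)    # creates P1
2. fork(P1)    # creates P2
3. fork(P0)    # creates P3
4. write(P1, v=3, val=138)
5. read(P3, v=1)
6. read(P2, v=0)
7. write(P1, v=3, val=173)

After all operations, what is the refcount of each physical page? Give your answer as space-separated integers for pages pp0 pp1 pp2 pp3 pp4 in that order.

Answer: 4 4 4 3 1

Derivation:
Op 1: fork(P0) -> P1. 4 ppages; refcounts: pp0:2 pp1:2 pp2:2 pp3:2
Op 2: fork(P1) -> P2. 4 ppages; refcounts: pp0:3 pp1:3 pp2:3 pp3:3
Op 3: fork(P0) -> P3. 4 ppages; refcounts: pp0:4 pp1:4 pp2:4 pp3:4
Op 4: write(P1, v3, 138). refcount(pp3)=4>1 -> COPY to pp4. 5 ppages; refcounts: pp0:4 pp1:4 pp2:4 pp3:3 pp4:1
Op 5: read(P3, v1) -> 38. No state change.
Op 6: read(P2, v0) -> 15. No state change.
Op 7: write(P1, v3, 173). refcount(pp4)=1 -> write in place. 5 ppages; refcounts: pp0:4 pp1:4 pp2:4 pp3:3 pp4:1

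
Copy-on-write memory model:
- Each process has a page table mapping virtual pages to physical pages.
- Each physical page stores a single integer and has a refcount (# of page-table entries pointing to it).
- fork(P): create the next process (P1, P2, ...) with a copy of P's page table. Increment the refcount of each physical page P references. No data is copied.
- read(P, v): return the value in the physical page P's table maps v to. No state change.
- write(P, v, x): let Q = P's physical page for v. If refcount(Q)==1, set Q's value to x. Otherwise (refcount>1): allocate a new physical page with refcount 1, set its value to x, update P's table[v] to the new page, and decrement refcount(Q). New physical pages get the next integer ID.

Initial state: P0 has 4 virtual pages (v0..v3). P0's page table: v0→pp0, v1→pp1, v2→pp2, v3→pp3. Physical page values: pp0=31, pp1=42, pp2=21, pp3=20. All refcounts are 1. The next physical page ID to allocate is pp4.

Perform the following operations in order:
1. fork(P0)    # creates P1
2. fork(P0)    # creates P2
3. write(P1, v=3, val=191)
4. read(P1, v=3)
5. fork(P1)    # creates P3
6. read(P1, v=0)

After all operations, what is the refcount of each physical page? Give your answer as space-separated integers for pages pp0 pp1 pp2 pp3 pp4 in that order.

Op 1: fork(P0) -> P1. 4 ppages; refcounts: pp0:2 pp1:2 pp2:2 pp3:2
Op 2: fork(P0) -> P2. 4 ppages; refcounts: pp0:3 pp1:3 pp2:3 pp3:3
Op 3: write(P1, v3, 191). refcount(pp3)=3>1 -> COPY to pp4. 5 ppages; refcounts: pp0:3 pp1:3 pp2:3 pp3:2 pp4:1
Op 4: read(P1, v3) -> 191. No state change.
Op 5: fork(P1) -> P3. 5 ppages; refcounts: pp0:4 pp1:4 pp2:4 pp3:2 pp4:2
Op 6: read(P1, v0) -> 31. No state change.

Answer: 4 4 4 2 2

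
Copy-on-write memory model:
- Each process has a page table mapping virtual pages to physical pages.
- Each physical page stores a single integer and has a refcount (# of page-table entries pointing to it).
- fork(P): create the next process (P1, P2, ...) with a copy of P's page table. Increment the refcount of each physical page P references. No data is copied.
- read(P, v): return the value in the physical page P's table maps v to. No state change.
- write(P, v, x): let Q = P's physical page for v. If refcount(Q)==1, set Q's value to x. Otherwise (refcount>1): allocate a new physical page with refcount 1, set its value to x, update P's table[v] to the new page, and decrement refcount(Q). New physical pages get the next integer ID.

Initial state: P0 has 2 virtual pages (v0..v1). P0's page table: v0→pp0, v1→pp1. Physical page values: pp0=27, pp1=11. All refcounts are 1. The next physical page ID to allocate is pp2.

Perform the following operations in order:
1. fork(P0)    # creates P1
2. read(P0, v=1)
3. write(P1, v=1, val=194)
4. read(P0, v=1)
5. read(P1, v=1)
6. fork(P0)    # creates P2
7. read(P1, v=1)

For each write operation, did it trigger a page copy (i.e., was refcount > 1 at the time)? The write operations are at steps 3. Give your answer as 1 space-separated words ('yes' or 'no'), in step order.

Op 1: fork(P0) -> P1. 2 ppages; refcounts: pp0:2 pp1:2
Op 2: read(P0, v1) -> 11. No state change.
Op 3: write(P1, v1, 194). refcount(pp1)=2>1 -> COPY to pp2. 3 ppages; refcounts: pp0:2 pp1:1 pp2:1
Op 4: read(P0, v1) -> 11. No state change.
Op 5: read(P1, v1) -> 194. No state change.
Op 6: fork(P0) -> P2. 3 ppages; refcounts: pp0:3 pp1:2 pp2:1
Op 7: read(P1, v1) -> 194. No state change.

yes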